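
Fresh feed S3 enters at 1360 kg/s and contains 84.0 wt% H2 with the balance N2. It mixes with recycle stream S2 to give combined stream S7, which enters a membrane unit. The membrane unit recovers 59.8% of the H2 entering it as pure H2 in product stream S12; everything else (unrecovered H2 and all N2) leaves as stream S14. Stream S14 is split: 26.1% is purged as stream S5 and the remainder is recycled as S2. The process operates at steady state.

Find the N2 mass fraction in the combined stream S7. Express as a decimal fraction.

N2 enters only via S3 and leaves only via the purge: 1360×0.160 = 0.261×(N2 in S14), and the membrane unit passes all N2, so N2 in S7 = N2 in S14 = 833.72 kg/s.
H2 in S7: m_A = 1360×0.840 + (1−0.261)·(1−0.598)·m_A, so m_A = 1142.4/0.7029 = 1625.2 kg/s.
S7 = 1625.2 + 833.72 = 2458.9 kg/s.
N2 fraction in S7 = 833.72/2458.9 = 0.339.

0.339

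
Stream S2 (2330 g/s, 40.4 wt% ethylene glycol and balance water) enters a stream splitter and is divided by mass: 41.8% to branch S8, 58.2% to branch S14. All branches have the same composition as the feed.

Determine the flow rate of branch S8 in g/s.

973.9 g/s

Branch S8 flow = 0.418×2330 = 973.94 g/s.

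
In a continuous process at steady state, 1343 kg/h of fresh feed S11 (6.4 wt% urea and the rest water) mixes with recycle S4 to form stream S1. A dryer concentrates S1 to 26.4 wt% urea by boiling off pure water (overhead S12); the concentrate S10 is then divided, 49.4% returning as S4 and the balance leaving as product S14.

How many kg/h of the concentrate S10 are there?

Overall urea balance (none leaves overhead): urea in fresh feed = urea in product, i.e. 1343×0.064 = (1−0.494)·S10·0.264.
S10 = 85.952/(0.264×0.506) = 643.43 kg/h.

643.4 kg/h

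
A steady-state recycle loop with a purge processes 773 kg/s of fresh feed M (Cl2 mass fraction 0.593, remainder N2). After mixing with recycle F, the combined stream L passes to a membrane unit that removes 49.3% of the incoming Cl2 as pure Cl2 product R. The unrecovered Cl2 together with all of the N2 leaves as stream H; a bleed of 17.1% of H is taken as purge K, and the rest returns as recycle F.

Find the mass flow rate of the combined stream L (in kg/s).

2631 kg/s

N2 enters only via M and leaves only via the purge: 773×0.407 = 0.171×(N2 in H), and the membrane unit passes all N2, so N2 in L = N2 in H = 1839.8 kg/s.
Cl2 in L: m_A = 773×0.593 + (1−0.171)·(1−0.493)·m_A, so m_A = 458.39/0.5797 = 790.74 kg/s.
L = 790.74 + 1839.8 = 2630.6 kg/s.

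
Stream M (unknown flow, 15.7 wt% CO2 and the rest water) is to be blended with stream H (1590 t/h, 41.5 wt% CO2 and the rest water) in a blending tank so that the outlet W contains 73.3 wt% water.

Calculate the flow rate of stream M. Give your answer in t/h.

Let M be the unknown flow. Total out = 1590 + M.
water balance: 930.15 + 0.843·M = 0.733·(1590 + M)
(0.843 − 0.733)·M = 0.733×1590 − 930.15 = 235.32
M = 235.32 / 0.110 = 2139.3 t/h

2139 t/h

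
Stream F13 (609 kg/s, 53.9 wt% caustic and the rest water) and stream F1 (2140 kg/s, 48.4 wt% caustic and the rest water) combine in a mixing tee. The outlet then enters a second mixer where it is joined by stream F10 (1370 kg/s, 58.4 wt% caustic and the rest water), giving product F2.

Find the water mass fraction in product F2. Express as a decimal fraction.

Overall, product flow = 4119 kg/s.
water in = 609×0.461 + 2140×0.516 + 1370×0.416 = 1954.9 kg/s.
water fraction in F2 = 0.4746.

0.4746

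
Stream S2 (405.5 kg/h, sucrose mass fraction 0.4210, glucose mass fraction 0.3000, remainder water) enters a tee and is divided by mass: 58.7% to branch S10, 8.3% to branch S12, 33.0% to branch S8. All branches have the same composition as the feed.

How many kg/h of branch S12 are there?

33.66 kg/h

Branch S12 flow = 0.083×405.5 = 33.657 kg/h.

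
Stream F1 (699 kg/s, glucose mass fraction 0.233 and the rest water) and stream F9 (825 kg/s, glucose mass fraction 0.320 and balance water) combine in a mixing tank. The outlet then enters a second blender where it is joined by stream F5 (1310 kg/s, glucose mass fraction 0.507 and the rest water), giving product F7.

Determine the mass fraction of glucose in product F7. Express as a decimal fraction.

Overall, product flow = 2834 kg/s.
glucose in = 699×0.233 + 825×0.320 + 1310×0.507 = 1091 kg/s.
glucose fraction in F7 = 0.385.

0.385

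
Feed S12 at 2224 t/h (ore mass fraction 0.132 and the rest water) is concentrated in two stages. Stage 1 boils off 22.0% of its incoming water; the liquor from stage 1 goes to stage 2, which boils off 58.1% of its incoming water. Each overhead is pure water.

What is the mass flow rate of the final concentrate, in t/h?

water in feed = 2224×0.868 = 1930.4 t/h.
After stage 1: water left = (1−0.220)×1930.4 = 1505.7; stream total = 1799.3 t/h.
After stage 2: water left = (1−0.581)×1505.7 = 630.9; final concentrate = 924.47 t/h.

924.5 t/h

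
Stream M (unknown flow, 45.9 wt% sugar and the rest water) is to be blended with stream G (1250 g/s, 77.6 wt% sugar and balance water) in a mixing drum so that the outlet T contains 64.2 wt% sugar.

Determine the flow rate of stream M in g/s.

915.3 g/s

Let M be the unknown flow. Total out = 1250 + M.
sugar balance: 970 + 0.459·M = 0.642·(1250 + M)
(0.459 − 0.642)·M = 0.642×1250 − 970 = -167.5
M = -167.5 / -0.183 = 915.3 g/s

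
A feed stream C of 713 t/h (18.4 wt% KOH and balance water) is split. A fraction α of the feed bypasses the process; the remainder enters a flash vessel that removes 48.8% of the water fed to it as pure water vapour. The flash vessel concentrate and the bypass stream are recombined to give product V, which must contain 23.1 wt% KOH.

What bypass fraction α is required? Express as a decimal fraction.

0.489

All 713×0.184 = 131.19 t/h of KOH reaches V, so V = 131.19/0.231 = 567.93 t/h and vapour = 145.07 t/h.
The evaporator receives (1−α)·713 of feed at 0.816 water and removes 0.488 of that water:
0.488×0.816×(1−α)×713 = 145.07
(1−α) = 145.07/283.92 = 0.5109;  α = 0.4891.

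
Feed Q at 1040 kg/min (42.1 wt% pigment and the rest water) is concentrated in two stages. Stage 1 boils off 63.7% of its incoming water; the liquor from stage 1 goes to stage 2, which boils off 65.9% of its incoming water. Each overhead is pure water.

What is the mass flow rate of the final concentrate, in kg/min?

water in feed = 1040×0.579 = 602.16 kg/min.
After stage 1: water left = (1−0.637)×602.16 = 218.58; stream total = 656.42 kg/min.
After stage 2: water left = (1−0.659)×218.58 = 74.537; final concentrate = 512.38 kg/min.

512.4 kg/min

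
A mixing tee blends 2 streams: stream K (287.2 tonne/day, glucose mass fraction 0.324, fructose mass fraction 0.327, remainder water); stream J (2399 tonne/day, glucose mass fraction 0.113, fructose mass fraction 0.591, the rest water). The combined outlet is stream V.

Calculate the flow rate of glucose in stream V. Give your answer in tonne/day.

glucose out = glucose in = 287.2×0.324 + 2399×0.113 = 364.14 tonne/day.

364.1 tonne/day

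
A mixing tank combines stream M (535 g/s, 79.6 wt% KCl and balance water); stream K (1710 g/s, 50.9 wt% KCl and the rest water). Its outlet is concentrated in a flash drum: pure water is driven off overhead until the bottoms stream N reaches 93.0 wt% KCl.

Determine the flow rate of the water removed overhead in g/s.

851.2 g/s

KCl entering = 535×0.796 + 1710×0.509 = 1296.2 g/s.
All KCl reports to N, so N = 1296.2/0.930 = 1393.8 g/s.
Total feed = 2245 g/s; overhead = 2245 − 1393.8 = 851.18 g/s.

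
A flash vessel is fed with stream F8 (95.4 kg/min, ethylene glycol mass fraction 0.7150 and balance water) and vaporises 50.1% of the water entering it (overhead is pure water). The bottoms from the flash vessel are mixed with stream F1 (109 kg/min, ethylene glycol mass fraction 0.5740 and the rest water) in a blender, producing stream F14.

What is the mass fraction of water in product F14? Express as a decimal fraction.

0.3145

Vapour removed = 0.501×0.285×95.4 = 13.622 kg/min; concentrate = 81.778 kg/min.
water reaching the mixer = 13.567 (from concentrate) + 109×0.426 = 60.001 kg/min.
Product flow = 81.778 + 109 = 190.78 kg/min; water fraction = 0.3145.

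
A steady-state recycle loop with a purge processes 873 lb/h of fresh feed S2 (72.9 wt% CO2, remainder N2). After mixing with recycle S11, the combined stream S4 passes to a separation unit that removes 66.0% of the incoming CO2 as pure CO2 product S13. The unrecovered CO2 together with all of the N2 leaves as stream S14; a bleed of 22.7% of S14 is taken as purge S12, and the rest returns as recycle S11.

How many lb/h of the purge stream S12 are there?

N2 enters only via S2 and leaves only via the purge: 873×0.271 = 0.227×(N2 in S14), and the separation unit passes all N2, so N2 in S4 = N2 in S14 = 1042.2 lb/h.
CO2 in S4: m_A = 873×0.729 + (1−0.227)·(1−0.660)·m_A, so m_A = 636.42/0.7372 = 863.31 lb/h.
S14 = (1−0.660)×863.31 + 1042.2 = 1335.7 lb/h.
Purge S12 = 0.227×1335.7 = 303.21 lb/h.

303.2 lb/h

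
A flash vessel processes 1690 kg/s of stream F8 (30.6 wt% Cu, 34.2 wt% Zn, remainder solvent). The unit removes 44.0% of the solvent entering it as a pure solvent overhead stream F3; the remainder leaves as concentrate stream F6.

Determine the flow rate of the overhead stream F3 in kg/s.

solvent entering = 1690×0.352 = 594.88 kg/s; overhead removed = 0.440×594.88 = 261.75 kg/s.

261.7 kg/s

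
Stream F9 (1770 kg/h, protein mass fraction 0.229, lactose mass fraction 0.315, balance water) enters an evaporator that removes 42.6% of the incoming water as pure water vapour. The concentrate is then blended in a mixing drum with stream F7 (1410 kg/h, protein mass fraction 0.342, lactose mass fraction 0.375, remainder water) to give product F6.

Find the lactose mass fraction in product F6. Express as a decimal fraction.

0.383

Vapour removed = 0.426×0.456×1770 = 343.83 kg/h; concentrate = 1426.2 kg/h.
lactose reaching the mixer = 557.55 (from concentrate) + 1410×0.375 = 1086.3 kg/h.
Product flow = 1426.2 + 1410 = 2836.2 kg/h; lactose fraction = 0.383.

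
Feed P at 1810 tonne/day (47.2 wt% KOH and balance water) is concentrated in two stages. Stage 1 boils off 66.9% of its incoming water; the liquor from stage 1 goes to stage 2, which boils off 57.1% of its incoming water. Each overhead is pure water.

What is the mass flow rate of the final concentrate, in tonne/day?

water in feed = 1810×0.528 = 955.68 tonne/day.
After stage 1: water left = (1−0.669)×955.68 = 316.33; stream total = 1170.7 tonne/day.
After stage 2: water left = (1−0.571)×316.33 = 135.71; final concentrate = 990.03 tonne/day.

990 tonne/day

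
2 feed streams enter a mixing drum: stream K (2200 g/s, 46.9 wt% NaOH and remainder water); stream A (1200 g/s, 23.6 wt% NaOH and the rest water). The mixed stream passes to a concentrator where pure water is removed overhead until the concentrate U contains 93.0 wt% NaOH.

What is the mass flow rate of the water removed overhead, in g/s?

1986 g/s

NaOH entering = 2200×0.469 + 1200×0.236 = 1315 g/s.
All NaOH reports to U, so U = 1315/0.930 = 1414 g/s.
Total feed = 3400 g/s; overhead = 3400 − 1414 = 1986 g/s.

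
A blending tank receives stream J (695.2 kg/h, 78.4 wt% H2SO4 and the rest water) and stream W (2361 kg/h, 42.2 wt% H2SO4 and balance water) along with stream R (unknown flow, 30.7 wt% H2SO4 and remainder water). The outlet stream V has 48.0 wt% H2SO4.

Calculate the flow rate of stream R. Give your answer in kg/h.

430.1 kg/h

Let R be the unknown flow. Total out = 3056.2 + R.
H2SO4 balance: 1541.4 + 0.307·R = 0.480·(3056.2 + R)
(0.307 − 0.480)·R = 0.480×3056.2 − 1541.4 = -74.403
R = -74.403 / -0.173 = 430.07 kg/h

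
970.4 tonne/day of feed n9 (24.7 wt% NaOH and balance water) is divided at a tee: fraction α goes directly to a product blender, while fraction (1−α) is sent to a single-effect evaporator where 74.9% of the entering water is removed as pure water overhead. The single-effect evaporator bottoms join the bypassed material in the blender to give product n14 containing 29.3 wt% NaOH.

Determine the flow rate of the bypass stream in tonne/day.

700.3 tonne/day

All 970.4×0.247 = 239.69 tonne/day of NaOH reaches n14, so n14 = 239.69/0.293 = 818.05 tonne/day and vapour = 152.35 tonne/day.
The evaporator receives (1−α)·970.4 of feed at 0.753 water and removes 0.749 of that water:
0.749×0.753×(1−α)×970.4 = 152.35
(1−α) = 152.35/547.3 = 0.2784;  α = 0.7216.
Bypass flow = 0.7216×970.4 = 700.28 tonne/day.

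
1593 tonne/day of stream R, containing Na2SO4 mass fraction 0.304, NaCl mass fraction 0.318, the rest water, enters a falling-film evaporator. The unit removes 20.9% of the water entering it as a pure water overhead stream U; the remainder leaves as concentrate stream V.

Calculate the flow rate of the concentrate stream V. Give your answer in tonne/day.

water entering = 1593×0.378 = 602.15 tonne/day; overhead removed = 0.209×602.15 = 125.85 tonne/day.
Concentrate = 1593 − 125.85 = 1467.1 tonne/day.

1467 tonne/day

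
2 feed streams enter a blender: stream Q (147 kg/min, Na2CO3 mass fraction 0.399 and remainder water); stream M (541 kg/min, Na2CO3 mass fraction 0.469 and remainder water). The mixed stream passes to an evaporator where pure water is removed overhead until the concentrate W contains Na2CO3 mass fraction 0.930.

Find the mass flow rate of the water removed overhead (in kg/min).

352.1 kg/min

Na2CO3 entering = 147×0.399 + 541×0.469 = 312.38 kg/min.
All Na2CO3 reports to W, so W = 312.38/0.930 = 335.89 kg/min.
Total feed = 688 kg/min; overhead = 688 − 335.89 = 352.11 kg/min.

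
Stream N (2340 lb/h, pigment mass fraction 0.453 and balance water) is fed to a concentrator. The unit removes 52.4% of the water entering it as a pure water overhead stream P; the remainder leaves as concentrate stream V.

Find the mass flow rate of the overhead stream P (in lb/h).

670.7 lb/h

water entering = 2340×0.547 = 1280 lb/h; overhead removed = 0.524×1280 = 670.71 lb/h.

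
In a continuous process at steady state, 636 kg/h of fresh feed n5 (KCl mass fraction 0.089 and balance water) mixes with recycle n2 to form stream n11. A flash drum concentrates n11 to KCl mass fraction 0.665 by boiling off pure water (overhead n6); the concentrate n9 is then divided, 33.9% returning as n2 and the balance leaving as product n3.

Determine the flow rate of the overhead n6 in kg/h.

Overall KCl balance (none leaves overhead): KCl in fresh feed = KCl in product, i.e. 636×0.089 = (1−0.339)·n9·0.665.
n9 = 56.604/(0.665×0.661) = 128.77 kg/h.
Recycle n2 = 0.339×128.77 = 43.654 kg/h.
Combined feed n11 = 636 + 43.654 = 679.65 kg/h.
Overhead n6 = n11 − n9 = 679.65 − 128.77 = 550.88 kg/h.

550.9 kg/h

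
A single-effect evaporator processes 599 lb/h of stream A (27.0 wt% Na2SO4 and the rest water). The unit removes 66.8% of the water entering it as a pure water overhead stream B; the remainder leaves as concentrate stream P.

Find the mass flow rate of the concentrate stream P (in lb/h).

306.9 lb/h

water entering = 599×0.730 = 437.27 lb/h; overhead removed = 0.668×437.27 = 292.1 lb/h.
Concentrate = 599 − 292.1 = 306.9 lb/h.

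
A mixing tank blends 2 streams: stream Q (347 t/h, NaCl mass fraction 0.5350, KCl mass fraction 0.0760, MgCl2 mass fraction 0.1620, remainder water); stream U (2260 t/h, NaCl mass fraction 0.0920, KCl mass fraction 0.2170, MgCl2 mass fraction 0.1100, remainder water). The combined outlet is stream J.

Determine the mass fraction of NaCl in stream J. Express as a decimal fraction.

0.1510

Total flow out = 347 + 2260 = 2607 t/h.
NaCl in = 347×0.535 + 2260×0.092 = 393.56 t/h.
NaCl mass fraction in J = 393.56/2607 = 0.1510.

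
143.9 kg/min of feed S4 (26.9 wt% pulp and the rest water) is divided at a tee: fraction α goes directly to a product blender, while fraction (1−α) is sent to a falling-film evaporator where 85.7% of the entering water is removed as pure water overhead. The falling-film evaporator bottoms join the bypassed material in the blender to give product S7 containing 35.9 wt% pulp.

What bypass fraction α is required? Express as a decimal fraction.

0.600

All 143.9×0.269 = 38.709 kg/min of pulp reaches S7, so S7 = 38.709/0.359 = 107.82 kg/min and vapour = 36.075 kg/min.
The evaporator receives (1−α)·143.9 of feed at 0.731 water and removes 0.857 of that water:
0.857×0.731×(1−α)×143.9 = 36.075
(1−α) = 36.075/90.149 = 0.4002;  α = 0.5998.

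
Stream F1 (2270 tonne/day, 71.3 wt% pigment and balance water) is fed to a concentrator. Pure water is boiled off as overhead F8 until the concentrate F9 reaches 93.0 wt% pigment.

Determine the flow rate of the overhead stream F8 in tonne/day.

529.7 tonne/day

pigment is conserved: 2270×0.713 = 1618.5 tonne/day all reports to the concentrate.
Concentrate = 1618.5/(target fraction) = 1740.3 tonne/day.
Overhead = 2270 − 1740.3 = 529.67 tonne/day.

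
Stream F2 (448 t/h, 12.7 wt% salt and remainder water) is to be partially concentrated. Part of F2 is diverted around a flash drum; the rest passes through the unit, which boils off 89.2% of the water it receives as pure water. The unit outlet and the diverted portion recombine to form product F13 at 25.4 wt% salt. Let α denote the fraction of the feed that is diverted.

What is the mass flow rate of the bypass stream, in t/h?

160.3 t/h

All 448×0.127 = 56.896 t/h of salt reaches F13, so F13 = 56.896/0.254 = 224 t/h and vapour = 224 t/h.
The evaporator receives (1−α)·448 of feed at 0.873 water and removes 0.892 of that water:
0.892×0.873×(1−α)×448 = 224
(1−α) = 224/348.86 = 0.6421;  α = 0.3579.
Bypass flow = 0.3579×448 = 160.35 t/h.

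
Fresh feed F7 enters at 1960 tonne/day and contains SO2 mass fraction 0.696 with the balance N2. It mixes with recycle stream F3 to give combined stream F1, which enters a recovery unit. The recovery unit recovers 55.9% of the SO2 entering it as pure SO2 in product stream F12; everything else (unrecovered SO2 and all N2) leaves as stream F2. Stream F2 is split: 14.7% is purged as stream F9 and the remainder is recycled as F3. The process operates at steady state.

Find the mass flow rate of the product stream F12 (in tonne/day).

1222 tonne/day

SO2 in F1: m_A = 1960×0.696 + (1−0.147)·(1−0.559)·m_A, so m_A = 1364.2/0.6238 = 2186.8 tonne/day.
Product F12 = 0.559×2186.8 = 1222.4 tonne/day.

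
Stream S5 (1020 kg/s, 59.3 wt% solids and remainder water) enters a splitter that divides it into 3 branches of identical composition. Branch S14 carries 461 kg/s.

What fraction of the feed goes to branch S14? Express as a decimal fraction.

Fraction to S14 = 461/1020 = 0.4520.

0.452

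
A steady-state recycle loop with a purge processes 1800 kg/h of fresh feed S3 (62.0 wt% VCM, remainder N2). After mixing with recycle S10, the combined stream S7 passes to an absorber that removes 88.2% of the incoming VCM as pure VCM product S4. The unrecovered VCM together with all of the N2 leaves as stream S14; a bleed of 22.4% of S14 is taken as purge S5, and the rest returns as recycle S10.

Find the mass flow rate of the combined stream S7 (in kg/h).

N2 enters only via S3 and leaves only via the purge: 1800×0.380 = 0.224×(N2 in S14), and the absorber passes all N2, so N2 in S7 = N2 in S14 = 3053.6 kg/h.
VCM in S7: m_A = 1800×0.620 + (1−0.224)·(1−0.882)·m_A, so m_A = 1116/0.9084 = 1228.5 kg/h.
S7 = 1228.5 + 3053.6 = 4282.1 kg/h.

4282 kg/h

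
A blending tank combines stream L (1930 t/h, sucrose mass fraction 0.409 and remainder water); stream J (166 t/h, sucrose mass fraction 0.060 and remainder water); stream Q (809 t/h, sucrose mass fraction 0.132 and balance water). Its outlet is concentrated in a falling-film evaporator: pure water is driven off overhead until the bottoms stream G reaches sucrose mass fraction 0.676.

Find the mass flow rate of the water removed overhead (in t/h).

1565 t/h

sucrose entering = 1930×0.409 + 166×0.060 + 809×0.132 = 906.12 t/h.
All sucrose reports to G, so G = 906.12/0.676 = 1340.4 t/h.
Total feed = 2905 t/h; overhead = 2905 − 1340.4 = 1564.6 t/h.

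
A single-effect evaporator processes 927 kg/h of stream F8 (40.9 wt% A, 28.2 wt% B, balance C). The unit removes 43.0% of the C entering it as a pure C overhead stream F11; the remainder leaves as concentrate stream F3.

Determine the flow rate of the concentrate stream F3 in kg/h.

803.8 kg/h

C entering = 927×0.309 = 286.44 kg/h; overhead removed = 0.430×286.44 = 123.17 kg/h.
Concentrate = 927 − 123.17 = 803.83 kg/h.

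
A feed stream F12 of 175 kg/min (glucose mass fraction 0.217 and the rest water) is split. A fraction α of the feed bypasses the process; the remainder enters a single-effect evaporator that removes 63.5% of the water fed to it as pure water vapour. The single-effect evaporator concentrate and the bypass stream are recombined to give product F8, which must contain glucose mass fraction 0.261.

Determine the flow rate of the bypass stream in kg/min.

115.7 kg/min

All 175×0.217 = 37.975 kg/min of glucose reaches F8, so F8 = 37.975/0.261 = 145.5 kg/min and vapour = 29.502 kg/min.
The evaporator receives (1−α)·175 of feed at 0.783 water and removes 0.635 of that water:
0.635×0.783×(1−α)×175 = 29.502
(1−α) = 29.502/87.011 = 0.3391;  α = 0.6609.
Bypass flow = 0.6609×175 = 115.66 kg/min.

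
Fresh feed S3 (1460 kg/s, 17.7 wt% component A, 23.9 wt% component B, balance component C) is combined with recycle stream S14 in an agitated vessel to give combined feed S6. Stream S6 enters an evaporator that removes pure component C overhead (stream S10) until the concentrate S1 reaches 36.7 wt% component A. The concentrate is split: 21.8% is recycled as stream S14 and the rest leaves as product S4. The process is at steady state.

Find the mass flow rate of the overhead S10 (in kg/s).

Overall component A balance (none leaves overhead): component A in fresh feed = component A in product, i.e. 1460×0.177 = (1−0.218)·S1·0.367.
S1 = 258.42/(0.367×0.782) = 900.44 kg/s.
Recycle S14 = 0.218×900.44 = 196.3 kg/s.
Combined feed S6 = 1460 + 196.3 = 1656.3 kg/s.
Overhead S10 = S6 − S1 = 1656.3 − 900.44 = 755.86 kg/s.

755.9 kg/s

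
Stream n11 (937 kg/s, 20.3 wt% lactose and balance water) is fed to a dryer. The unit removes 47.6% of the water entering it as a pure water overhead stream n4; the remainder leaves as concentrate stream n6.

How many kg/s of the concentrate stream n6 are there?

581.5 kg/s

water entering = 937×0.797 = 746.79 kg/s; overhead removed = 0.476×746.79 = 355.47 kg/s.
Concentrate = 937 − 355.47 = 581.53 kg/s.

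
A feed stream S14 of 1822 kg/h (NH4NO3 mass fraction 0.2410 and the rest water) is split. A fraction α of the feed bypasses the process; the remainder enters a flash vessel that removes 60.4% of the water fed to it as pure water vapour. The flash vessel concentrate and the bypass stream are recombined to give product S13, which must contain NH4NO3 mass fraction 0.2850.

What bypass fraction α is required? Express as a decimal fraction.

0.663

All 1822×0.241 = 439.1 kg/h of NH4NO3 reaches S13, so S13 = 439.1/0.285 = 1540.7 kg/h and vapour = 281.29 kg/h.
The evaporator receives (1−α)·1822 of feed at 0.759 water and removes 0.604 of that water:
0.604×0.759×(1−α)×1822 = 281.29
(1−α) = 281.29/835.27 = 0.3368;  α = 0.6632.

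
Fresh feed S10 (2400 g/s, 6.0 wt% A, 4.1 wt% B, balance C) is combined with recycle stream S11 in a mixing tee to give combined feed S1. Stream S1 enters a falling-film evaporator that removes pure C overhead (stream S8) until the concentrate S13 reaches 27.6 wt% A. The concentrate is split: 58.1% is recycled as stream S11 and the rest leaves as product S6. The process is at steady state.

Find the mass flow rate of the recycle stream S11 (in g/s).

Overall A balance (none leaves overhead): A in fresh feed = A in product, i.e. 2400×0.060 = (1−0.581)·S13·0.276.
S13 = 144/(0.276×0.419) = 1245.2 g/s.
Recycle S11 = 0.581×1245.2 = 723.46 g/s.

723.5 g/s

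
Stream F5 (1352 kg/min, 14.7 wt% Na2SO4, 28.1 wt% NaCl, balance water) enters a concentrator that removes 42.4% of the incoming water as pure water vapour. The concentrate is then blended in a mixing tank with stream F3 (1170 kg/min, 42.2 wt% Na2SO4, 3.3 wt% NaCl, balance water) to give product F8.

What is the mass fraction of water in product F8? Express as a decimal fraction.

Vapour removed = 0.424×0.572×1352 = 327.9 kg/min; concentrate = 1024.1 kg/min.
water reaching the mixer = 445.45 (from concentrate) + 1170×0.545 = 1083.1 kg/min.
Product flow = 1024.1 + 1170 = 2194.1 kg/min; water fraction = 0.494.

0.494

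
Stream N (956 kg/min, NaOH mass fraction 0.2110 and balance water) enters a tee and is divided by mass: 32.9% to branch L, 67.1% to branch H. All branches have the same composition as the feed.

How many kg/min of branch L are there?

Branch L flow = 0.329×956 = 314.52 kg/min.

314.5 kg/min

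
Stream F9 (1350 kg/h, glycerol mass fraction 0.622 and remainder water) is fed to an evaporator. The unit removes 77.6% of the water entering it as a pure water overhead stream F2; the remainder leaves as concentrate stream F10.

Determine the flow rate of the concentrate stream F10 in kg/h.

954 kg/h

water entering = 1350×0.378 = 510.3 kg/h; overhead removed = 0.776×510.3 = 395.99 kg/h.
Concentrate = 1350 − 395.99 = 954.01 kg/h.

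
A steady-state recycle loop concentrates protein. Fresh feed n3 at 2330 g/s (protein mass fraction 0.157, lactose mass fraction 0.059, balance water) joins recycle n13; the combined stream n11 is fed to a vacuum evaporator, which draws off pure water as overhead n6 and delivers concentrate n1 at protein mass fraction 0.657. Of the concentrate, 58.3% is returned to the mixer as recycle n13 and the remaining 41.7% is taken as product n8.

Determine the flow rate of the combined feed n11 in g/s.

Overall protein balance (none leaves overhead): protein in fresh feed = protein in product, i.e. 2330×0.157 = (1−0.583)·n1·0.657.
n1 = 365.81/(0.657×0.417) = 1335.2 g/s.
Recycle n13 = 0.583×1335.2 = 778.44 g/s.
Combined feed n11 = 2330 + 778.44 = 3108.4 g/s.

3108 g/s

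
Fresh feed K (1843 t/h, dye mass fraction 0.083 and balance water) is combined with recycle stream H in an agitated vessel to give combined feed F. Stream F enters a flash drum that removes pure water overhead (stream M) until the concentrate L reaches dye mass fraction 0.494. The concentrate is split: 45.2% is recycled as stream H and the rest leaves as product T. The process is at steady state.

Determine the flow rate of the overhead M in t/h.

1533 t/h

Overall dye balance (none leaves overhead): dye in fresh feed = dye in product, i.e. 1843×0.083 = (1−0.452)·L·0.494.
L = 152.97/(0.494×0.548) = 565.06 t/h.
Recycle H = 0.452×565.06 = 255.41 t/h.
Combined feed F = 1843 + 255.41 = 2098.4 t/h.
Overhead M = F − L = 2098.4 − 565.06 = 1533.3 t/h.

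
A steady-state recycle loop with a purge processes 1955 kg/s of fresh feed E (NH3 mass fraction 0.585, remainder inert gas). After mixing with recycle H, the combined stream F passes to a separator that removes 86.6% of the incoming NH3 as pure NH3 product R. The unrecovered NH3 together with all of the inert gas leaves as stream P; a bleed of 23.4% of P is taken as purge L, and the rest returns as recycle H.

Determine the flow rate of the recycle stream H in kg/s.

inert gas enters only via E and leaves only via the purge: 1955×0.415 = 0.234×(inert gas in P), and the separator passes all inert gas, so inert gas in F = inert gas in P = 3467.2 kg/s.
NH3 in F: m_A = 1955×0.585 + (1−0.234)·(1−0.866)·m_A, so m_A = 1143.7/0.8974 = 1274.5 kg/s.
P = (1−0.866)×1274.5 + 3467.2 = 3638 kg/s.
Recycle H = (1−0.234)×3638 = 2786.7 kg/s.

2787 kg/s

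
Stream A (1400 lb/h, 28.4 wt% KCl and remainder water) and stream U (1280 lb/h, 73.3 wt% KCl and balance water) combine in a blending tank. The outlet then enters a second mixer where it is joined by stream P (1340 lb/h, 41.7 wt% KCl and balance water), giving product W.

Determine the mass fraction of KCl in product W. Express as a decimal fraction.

Overall, product flow = 4020 lb/h.
KCl in = 1400×0.284 + 1280×0.733 + 1340×0.417 = 1894.6 lb/h.
KCl fraction in W = 0.471.

0.471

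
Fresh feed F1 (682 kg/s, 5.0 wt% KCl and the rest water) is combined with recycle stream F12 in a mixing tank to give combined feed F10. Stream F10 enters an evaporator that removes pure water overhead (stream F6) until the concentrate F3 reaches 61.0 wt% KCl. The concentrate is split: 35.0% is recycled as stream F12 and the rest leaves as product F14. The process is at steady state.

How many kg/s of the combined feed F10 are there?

712.1 kg/s

Overall KCl balance (none leaves overhead): KCl in fresh feed = KCl in product, i.e. 682×0.050 = (1−0.350)·F3·0.610.
F3 = 34.1/(0.610×0.650) = 86.003 kg/s.
Recycle F12 = 0.350×86.003 = 30.101 kg/s.
Combined feed F10 = 682 + 30.101 = 712.1 kg/s.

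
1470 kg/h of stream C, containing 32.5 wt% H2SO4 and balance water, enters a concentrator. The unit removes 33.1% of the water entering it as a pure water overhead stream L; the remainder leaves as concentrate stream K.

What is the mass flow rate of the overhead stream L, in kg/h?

328.4 kg/h

water entering = 1470×0.675 = 992.25 kg/h; overhead removed = 0.331×992.25 = 328.43 kg/h.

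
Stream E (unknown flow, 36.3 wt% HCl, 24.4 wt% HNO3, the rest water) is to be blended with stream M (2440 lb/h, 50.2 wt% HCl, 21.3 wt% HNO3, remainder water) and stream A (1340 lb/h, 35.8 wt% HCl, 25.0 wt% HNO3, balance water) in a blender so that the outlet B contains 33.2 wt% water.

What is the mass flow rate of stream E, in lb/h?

562 lb/h

Let E be the unknown flow. Total out = 3780 + E.
water balance: 1220.7 + 0.393·E = 0.332·(3780 + E)
(0.393 − 0.332)·E = 0.332×3780 − 1220.7 = 34.28
E = 34.28 / 0.061 = 561.97 lb/h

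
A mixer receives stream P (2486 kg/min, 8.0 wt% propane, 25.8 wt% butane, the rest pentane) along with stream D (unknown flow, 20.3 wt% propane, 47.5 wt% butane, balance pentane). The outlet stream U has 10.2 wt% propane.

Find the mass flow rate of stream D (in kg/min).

541.5 kg/min

Let D be the unknown flow. Total out = 2486 + D.
propane balance: 198.88 + 0.203·D = 0.102·(2486 + D)
(0.203 − 0.102)·D = 0.102×2486 − 198.88 = 54.692
D = 54.692 / 0.101 = 541.5 kg/min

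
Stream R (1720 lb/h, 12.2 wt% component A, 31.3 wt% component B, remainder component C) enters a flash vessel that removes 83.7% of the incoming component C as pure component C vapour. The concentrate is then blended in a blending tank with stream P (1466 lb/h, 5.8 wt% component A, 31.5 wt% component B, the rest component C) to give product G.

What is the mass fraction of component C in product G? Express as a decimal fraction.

Vapour removed = 0.837×0.565×1720 = 813.4 lb/h; concentrate = 906.6 lb/h.
component C reaching the mixer = 158.4 (from concentrate) + 1466×0.627 = 1077.6 lb/h.
Product flow = 906.6 + 1466 = 2372.6 lb/h; component C fraction = 0.454.

0.454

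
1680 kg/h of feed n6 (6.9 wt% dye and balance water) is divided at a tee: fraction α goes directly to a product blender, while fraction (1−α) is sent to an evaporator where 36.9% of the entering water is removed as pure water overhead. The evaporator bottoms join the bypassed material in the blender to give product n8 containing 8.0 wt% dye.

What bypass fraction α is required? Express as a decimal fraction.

All 1680×0.069 = 115.92 kg/h of dye reaches n8, so n8 = 115.92/0.080 = 1449 kg/h and vapour = 231 kg/h.
The evaporator receives (1−α)·1680 of feed at 0.931 water and removes 0.369 of that water:
0.369×0.931×(1−α)×1680 = 231
(1−α) = 231/577.15 = 0.4002;  α = 0.5998.

0.600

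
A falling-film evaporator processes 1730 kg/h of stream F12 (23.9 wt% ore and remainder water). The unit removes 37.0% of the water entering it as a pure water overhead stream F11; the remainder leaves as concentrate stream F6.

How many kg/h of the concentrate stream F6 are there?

water entering = 1730×0.761 = 1316.5 kg/h; overhead removed = 0.370×1316.5 = 487.12 kg/h.
Concentrate = 1730 − 487.12 = 1242.9 kg/h.

1243 kg/h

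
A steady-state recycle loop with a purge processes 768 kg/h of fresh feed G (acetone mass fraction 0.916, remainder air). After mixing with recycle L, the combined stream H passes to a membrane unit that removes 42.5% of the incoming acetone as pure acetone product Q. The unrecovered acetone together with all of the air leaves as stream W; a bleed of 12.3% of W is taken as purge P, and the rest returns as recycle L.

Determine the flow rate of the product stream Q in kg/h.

603.1 kg/h

acetone in H: m_A = 768×0.916 + (1−0.123)·(1−0.425)·m_A, so m_A = 703.49/0.4957 = 1419.1 kg/h.
Product Q = 0.425×1419.1 = 603.12 kg/h.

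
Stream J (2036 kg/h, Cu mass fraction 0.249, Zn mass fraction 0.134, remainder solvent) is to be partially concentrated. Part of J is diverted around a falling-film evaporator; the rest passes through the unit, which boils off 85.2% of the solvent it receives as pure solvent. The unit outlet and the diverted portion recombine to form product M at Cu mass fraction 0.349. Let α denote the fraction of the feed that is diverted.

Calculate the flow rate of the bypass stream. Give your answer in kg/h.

All 2036×0.249 = 506.96 kg/h of Cu reaches M, so M = 506.96/0.349 = 1452.6 kg/h and vapour = 583.38 kg/h.
The evaporator receives (1−α)·2036 of feed at 0.617 solvent and removes 0.852 of that solvent:
0.852×0.617×(1−α)×2036 = 583.38
(1−α) = 583.38/1070.3 = 0.5451;  α = 0.4549.
Bypass flow = 0.4549×2036 = 926.24 kg/h.

926.2 kg/h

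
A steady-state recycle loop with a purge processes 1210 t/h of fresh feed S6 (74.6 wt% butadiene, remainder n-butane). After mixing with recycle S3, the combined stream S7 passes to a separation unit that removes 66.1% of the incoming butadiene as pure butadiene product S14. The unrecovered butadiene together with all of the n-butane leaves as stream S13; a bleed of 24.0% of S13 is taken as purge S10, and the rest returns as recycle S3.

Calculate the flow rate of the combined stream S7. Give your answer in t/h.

2497 t/h

n-butane enters only via S6 and leaves only via the purge: 1210×0.254 = 0.240×(n-butane in S13), and the separation unit passes all n-butane, so n-butane in S7 = n-butane in S13 = 1280.6 t/h.
butadiene in S7: m_A = 1210×0.746 + (1−0.240)·(1−0.661)·m_A, so m_A = 902.66/0.7424 = 1215.9 t/h.
S7 = 1215.9 + 1280.6 = 2496.5 t/h.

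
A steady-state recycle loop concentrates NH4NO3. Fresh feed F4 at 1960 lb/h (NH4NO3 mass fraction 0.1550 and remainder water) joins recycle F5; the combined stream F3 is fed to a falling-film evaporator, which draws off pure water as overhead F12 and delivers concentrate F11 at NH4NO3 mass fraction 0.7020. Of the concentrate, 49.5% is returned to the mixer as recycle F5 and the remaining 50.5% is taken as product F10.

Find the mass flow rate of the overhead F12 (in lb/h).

Overall NH4NO3 balance (none leaves overhead): NH4NO3 in fresh feed = NH4NO3 in product, i.e. 1960×0.155 = (1−0.495)·F11·0.702.
F11 = 303.8/(0.702×0.505) = 856.96 lb/h.
Recycle F5 = 0.495×856.96 = 424.19 lb/h.
Combined feed F3 = 1960 + 424.19 = 2384.2 lb/h.
Overhead F12 = F3 − F11 = 2384.2 − 856.96 = 1527.2 lb/h.

1527 lb/h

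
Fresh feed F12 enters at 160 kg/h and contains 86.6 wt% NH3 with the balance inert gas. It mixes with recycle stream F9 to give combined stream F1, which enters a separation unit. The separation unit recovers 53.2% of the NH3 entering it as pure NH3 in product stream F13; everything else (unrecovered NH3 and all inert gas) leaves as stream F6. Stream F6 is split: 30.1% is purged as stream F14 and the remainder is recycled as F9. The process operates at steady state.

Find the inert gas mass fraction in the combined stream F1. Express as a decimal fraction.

0.257

inert gas enters only via F12 and leaves only via the purge: 160×0.134 = 0.301×(inert gas in F6), and the separation unit passes all inert gas, so inert gas in F1 = inert gas in F6 = 71.229 kg/h.
NH3 in F1: m_A = 160×0.866 + (1−0.301)·(1−0.532)·m_A, so m_A = 138.56/0.6729 = 205.92 kg/h.
F1 = 205.92 + 71.229 = 277.15 kg/h.
inert gas fraction in F1 = 71.229/277.15 = 0.257.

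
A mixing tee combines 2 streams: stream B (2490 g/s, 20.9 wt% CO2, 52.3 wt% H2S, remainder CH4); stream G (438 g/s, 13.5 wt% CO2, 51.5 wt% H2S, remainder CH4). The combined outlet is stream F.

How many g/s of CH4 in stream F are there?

CH4 out = CH4 in = 2490×0.268 + 438×0.350 = 820.62 g/s.

820.6 g/s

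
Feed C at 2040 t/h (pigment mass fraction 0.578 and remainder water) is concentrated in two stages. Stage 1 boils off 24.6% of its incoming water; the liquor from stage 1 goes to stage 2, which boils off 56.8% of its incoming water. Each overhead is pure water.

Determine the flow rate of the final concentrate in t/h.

1460 t/h

water in feed = 2040×0.422 = 860.88 t/h.
After stage 1: water left = (1−0.246)×860.88 = 649.1; stream total = 1828.2 t/h.
After stage 2: water left = (1−0.568)×649.1 = 280.41; final concentrate = 1459.5 t/h.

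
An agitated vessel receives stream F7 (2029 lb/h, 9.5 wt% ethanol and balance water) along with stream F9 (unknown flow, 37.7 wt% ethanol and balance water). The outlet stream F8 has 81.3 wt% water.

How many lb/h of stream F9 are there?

Let F9 be the unknown flow. Total out = 2029 + F9.
water balance: 1836.2 + 0.623·F9 = 0.813·(2029 + F9)
(0.623 − 0.813)·F9 = 0.813×2029 − 1836.2 = -186.67
F9 = -186.67 / -0.190 = 982.46 lb/h

982.5 lb/h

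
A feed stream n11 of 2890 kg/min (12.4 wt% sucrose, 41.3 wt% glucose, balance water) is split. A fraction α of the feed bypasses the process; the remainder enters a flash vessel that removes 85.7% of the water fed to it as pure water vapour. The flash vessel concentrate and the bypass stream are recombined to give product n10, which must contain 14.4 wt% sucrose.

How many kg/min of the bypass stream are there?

1878 kg/min

All 2890×0.124 = 358.36 kg/min of sucrose reaches n10, so n10 = 358.36/0.144 = 2488.6 kg/min and vapour = 401.39 kg/min.
The evaporator receives (1−α)·2890 of feed at 0.463 water and removes 0.857 of that water:
0.857×0.463×(1−α)×2890 = 401.39
(1−α) = 401.39/1146.7 = 0.3500;  α = 0.6500.
Bypass flow = 0.6500×2890 = 1878.4 kg/min.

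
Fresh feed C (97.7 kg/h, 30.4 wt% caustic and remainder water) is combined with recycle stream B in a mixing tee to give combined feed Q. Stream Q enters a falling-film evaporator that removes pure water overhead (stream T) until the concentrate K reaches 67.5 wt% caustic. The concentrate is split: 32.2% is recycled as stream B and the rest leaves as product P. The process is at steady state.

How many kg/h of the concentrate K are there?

Overall caustic balance (none leaves overhead): caustic in fresh feed = caustic in product, i.e. 97.7×0.304 = (1−0.322)·K·0.675.
K = 29.701/(0.675×0.678) = 64.899 kg/h.

64.9 kg/h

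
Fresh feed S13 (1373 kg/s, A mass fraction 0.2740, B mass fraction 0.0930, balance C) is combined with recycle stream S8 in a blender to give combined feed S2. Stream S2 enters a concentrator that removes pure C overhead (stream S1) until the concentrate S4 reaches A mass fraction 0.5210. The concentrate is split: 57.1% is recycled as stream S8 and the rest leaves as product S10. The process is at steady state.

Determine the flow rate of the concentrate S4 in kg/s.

Overall A balance (none leaves overhead): A in fresh feed = A in product, i.e. 1373×0.274 = (1−0.571)·S4·0.521.
S4 = 376.2/(0.521×0.429) = 1683.2 kg/s.

1683 kg/s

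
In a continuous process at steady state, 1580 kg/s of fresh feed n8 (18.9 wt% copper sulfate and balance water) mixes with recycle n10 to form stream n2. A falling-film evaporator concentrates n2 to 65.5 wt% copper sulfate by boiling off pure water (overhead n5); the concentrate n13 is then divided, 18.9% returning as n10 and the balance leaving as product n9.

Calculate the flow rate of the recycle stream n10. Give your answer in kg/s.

106.2 kg/s

Overall copper sulfate balance (none leaves overhead): copper sulfate in fresh feed = copper sulfate in product, i.e. 1580×0.189 = (1−0.189)·n13·0.655.
n13 = 298.62/(0.655×0.811) = 562.16 kg/s.
Recycle n10 = 0.189×562.16 = 106.25 kg/s.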